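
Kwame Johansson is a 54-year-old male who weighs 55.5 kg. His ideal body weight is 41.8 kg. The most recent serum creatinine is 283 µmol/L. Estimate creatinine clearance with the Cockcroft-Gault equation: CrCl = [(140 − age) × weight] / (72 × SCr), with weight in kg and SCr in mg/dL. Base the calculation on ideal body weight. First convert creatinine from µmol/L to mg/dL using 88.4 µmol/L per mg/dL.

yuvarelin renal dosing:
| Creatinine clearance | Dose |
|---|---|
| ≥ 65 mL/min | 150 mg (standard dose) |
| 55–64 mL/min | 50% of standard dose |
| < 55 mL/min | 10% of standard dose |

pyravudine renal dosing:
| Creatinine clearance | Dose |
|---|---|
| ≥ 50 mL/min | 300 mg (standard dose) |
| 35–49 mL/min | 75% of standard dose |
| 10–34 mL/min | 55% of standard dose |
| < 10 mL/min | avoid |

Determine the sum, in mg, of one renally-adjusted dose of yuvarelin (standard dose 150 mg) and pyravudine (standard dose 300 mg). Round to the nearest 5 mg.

180 mg

SCr = 283 / 88.4 = 3.201 mg/dL
CrCl = (140 − 54) × 41.8 / (72 × 3.201) = 3594.8 / 230.47 ≈ 15.6 mL/min
CrCl ≈ 16 mL/min.
yuvarelin: < 55 mL/min → 10% of 150 mg = 15 mg.
pyravudine: 10–34 mL/min → 55% of 300 mg = 165 mg.
Total = 15 + 165 = 180 mg.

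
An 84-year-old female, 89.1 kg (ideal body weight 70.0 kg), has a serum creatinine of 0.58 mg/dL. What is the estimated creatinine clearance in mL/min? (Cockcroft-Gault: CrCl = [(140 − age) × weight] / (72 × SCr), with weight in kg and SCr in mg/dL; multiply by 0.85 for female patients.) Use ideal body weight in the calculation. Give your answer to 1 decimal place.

79.8 mL/min

CrCl = (140 − 84) × 70 / (72 × 0.58) × 0.85 = 3920.0 / 41.76 × 0.85 ≈ 79.8 mL/min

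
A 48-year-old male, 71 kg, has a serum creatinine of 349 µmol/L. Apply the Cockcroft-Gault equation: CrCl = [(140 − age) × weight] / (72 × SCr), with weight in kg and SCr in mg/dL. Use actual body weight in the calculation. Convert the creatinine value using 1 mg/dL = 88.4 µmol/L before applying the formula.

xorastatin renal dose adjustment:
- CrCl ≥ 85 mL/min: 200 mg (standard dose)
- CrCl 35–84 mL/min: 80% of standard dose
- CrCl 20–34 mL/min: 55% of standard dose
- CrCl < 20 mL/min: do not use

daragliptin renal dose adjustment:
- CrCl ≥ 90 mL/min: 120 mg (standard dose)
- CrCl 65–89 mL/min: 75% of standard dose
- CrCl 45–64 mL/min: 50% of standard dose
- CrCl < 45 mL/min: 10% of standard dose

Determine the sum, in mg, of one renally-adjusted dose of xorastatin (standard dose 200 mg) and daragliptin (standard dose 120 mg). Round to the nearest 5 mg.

120 mg

SCr = 349 / 88.4 = 3.948 mg/dL
CrCl = (140 − 48) × 71 / (72 × 3.948) = 6532.0 / 284.26 ≈ 23.0 mL/min
CrCl ≈ 23 mL/min.
xorastatin: 20–34 mL/min → 55% of 200 mg = 110 mg.
daragliptin: < 45 mL/min → 10% of 120 mg = 12 mg.
Total = 110 + 12 = 122 mg.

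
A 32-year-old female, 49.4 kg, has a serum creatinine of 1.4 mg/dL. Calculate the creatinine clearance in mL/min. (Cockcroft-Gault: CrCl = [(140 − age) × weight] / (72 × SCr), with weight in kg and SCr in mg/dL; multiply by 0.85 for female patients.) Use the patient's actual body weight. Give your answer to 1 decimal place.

45.0 mL/min

CrCl = (140 − 32) × 49.4 / (72 × 1.4) × 0.85 = 5335.2 / 100.80 × 0.85 ≈ 45.0 mL/min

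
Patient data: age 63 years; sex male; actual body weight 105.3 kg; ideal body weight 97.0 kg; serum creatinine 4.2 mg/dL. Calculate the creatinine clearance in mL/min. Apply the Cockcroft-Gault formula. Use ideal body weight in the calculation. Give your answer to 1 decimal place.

CrCl = (140 − 63) × 97 / (72 × 4.2) = 7469.0 / 302.40 ≈ 24.7 mL/min

24.7 mL/min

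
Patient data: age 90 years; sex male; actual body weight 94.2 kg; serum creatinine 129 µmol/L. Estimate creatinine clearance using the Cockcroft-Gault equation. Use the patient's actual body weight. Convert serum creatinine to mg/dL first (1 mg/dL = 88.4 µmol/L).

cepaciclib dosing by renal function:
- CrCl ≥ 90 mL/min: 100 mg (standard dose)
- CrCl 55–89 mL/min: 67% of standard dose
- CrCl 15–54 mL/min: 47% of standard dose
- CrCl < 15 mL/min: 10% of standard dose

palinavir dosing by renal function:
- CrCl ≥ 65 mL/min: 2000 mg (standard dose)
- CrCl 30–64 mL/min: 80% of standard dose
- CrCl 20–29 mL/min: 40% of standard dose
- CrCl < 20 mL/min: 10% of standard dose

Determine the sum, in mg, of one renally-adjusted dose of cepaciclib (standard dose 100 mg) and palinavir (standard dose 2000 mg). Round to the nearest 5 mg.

1645 mg

SCr = 129 / 88.4 = 1.459 mg/dL
CrCl = (140 − 90) × 94.2 / (72 × 1.459) = 4710.0 / 105.05 ≈ 44.8 mL/min
CrCl ≈ 45 mL/min.
cepaciclib: 15–54 mL/min → 47% of 100 mg = 47 mg.
palinavir: 30–64 mL/min → 80% of 2000 mg = 1600 mg.
Total = 47 + 1600 = 1647 mg.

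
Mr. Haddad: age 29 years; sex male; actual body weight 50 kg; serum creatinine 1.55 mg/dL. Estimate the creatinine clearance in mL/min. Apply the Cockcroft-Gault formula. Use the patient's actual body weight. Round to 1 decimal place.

CrCl = (140 − 29) × 50 / (72 × 1.55) = 5550.0 / 111.60 ≈ 49.7 mL/min

49.7 mL/min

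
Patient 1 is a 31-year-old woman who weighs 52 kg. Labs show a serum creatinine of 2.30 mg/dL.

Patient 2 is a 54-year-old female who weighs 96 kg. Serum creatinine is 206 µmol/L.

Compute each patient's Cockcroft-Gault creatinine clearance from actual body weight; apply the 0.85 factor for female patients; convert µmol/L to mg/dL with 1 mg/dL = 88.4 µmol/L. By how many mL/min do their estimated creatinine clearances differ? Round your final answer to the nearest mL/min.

13 mL/min

Patient 1: CrCl = (140 − 31) × 52 / (72 × 2.3) × 0.85 = 5668.0 / 165.60 × 0.85 ≈ 29.1 mL/min
Patient 2: SCr = 206 / 88.4 = 2.33 mg/dL
Patient 2: CrCl = (140 − 54) × 96 / (72 × 2.33) × 0.85 = 8256.0 / 167.76 × 0.85 ≈ 41.8 mL/min
|29.1 − 41.8| = 12.7 mL/min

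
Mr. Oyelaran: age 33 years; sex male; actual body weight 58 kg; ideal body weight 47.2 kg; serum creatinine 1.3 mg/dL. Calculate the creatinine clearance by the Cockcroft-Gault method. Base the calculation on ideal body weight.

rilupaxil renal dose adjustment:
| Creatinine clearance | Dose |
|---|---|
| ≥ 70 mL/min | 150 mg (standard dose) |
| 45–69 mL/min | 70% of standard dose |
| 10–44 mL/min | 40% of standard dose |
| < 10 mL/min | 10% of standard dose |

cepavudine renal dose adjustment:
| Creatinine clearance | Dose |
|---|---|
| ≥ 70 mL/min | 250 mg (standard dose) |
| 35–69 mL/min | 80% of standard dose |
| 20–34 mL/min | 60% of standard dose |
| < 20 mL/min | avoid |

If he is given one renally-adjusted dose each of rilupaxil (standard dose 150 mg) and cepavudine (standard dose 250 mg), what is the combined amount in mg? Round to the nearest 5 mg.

305 mg

CrCl = (140 − 33) × 47.2 / (72 × 1.3) = 5050.4 / 93.60 ≈ 54.0 mL/min
CrCl ≈ 54 mL/min.
rilupaxil: 45–69 mL/min → 70% of 150 mg = 105 mg.
cepavudine: 35–69 mL/min → 80% of 250 mg = 200 mg.
Total = 105 + 200 = 305 mg.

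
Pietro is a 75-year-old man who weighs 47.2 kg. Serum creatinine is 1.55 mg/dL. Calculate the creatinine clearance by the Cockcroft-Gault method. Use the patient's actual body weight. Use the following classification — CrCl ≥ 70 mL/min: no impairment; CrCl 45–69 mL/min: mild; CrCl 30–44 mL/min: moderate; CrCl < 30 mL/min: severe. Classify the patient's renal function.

CrCl = (140 − 75) × 47.2 / (72 × 1.55) = 3068.0 / 111.60 ≈ 27.5 mL/min
27 mL/min falls in the 'severe' range.

severe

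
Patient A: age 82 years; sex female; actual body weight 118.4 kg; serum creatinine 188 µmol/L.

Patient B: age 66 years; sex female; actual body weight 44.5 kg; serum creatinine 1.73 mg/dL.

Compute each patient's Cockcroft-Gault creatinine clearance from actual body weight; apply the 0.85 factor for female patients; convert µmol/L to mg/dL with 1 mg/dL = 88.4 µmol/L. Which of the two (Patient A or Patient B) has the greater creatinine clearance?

Patient A

Patient A: SCr = 188 / 88.4 = 2.127 mg/dL
Patient A: CrCl = (140 − 82) × 118.4 / (72 × 2.127) × 0.85 = 6867.2 / 153.14 × 0.85 ≈ 38.1 mL/min
Patient B: CrCl = (140 − 66) × 44.5 / (72 × 1.73) × 0.85 = 3293.0 / 124.56 × 0.85 ≈ 22.5 mL/min
38.1 vs 22.5 mL/min → Patient A is higher.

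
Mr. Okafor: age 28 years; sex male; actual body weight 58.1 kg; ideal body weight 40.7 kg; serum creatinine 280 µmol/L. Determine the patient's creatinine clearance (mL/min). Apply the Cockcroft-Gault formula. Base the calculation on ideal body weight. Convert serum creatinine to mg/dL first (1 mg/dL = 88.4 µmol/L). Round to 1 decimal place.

SCr = 280 / 88.4 = 3.167 mg/dL
CrCl = (140 − 28) × 40.7 / (72 × 3.167) = 4558.4 / 228.02 ≈ 20.0 mL/min

20.0 mL/min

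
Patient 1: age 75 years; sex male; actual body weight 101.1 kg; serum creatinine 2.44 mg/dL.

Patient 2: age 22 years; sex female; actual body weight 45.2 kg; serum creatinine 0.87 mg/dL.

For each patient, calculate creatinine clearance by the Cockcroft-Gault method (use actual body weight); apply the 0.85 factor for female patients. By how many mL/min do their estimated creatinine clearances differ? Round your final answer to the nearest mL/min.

Patient 1: CrCl = (140 − 75) × 101.1 / (72 × 2.44) = 6571.5 / 175.68 ≈ 37.4 mL/min
Patient 2: CrCl = (140 − 22) × 45.2 / (72 × 0.87) × 0.85 = 5333.6 / 62.64 × 0.85 ≈ 72.4 mL/min
|37.4 − 72.4| = 35.0 mL/min

35 mL/min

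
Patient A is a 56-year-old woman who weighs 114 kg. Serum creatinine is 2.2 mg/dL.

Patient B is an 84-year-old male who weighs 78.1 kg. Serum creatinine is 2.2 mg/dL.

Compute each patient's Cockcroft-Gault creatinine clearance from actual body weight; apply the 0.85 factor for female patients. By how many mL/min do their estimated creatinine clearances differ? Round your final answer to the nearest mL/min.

Patient A: CrCl = (140 − 56) × 114 / (72 × 2.2) × 0.85 = 9576.0 / 158.40 × 0.85 ≈ 51.4 mL/min
Patient B: CrCl = (140 − 84) × 78.1 / (72 × 2.2) = 4373.6 / 158.40 ≈ 27.6 mL/min
|51.4 − 27.6| = 23.8 mL/min

24 mL/min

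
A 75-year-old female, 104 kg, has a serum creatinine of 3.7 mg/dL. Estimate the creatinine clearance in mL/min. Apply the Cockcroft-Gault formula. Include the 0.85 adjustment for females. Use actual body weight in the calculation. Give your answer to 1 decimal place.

21.6 mL/min

CrCl = (140 − 75) × 104 / (72 × 3.7) × 0.85 = 6760.0 / 266.40 × 0.85 ≈ 21.6 mL/min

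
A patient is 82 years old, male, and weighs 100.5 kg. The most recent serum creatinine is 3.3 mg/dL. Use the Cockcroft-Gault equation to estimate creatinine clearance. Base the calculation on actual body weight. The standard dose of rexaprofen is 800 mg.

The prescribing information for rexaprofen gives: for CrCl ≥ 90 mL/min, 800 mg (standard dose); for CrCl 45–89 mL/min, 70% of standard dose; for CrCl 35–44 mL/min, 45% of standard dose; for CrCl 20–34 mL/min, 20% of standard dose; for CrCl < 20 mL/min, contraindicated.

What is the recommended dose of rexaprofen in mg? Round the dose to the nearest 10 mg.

CrCl = (140 − 82) × 100.5 / (72 × 3.3) = 5829.0 / 237.60 ≈ 24.5 mL/min
CrCl ≈ 25 mL/min → bracket 20–34 mL/min.
20% of 800 mg = 160 mg

160 mg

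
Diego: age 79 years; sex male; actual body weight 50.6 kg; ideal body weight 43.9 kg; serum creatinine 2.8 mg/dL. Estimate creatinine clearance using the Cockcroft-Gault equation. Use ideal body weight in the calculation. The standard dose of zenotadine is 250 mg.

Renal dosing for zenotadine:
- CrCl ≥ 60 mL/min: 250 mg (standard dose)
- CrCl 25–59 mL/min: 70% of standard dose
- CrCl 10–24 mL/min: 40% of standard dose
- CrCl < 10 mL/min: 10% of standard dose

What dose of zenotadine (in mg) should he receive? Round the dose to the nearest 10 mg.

CrCl = (140 − 79) × 43.9 / (72 × 2.8) = 2677.9 / 201.60 ≈ 13.3 mL/min
CrCl ≈ 13 mL/min → bracket 10–24 mL/min.
40% of 250 mg = 100 mg

100 mg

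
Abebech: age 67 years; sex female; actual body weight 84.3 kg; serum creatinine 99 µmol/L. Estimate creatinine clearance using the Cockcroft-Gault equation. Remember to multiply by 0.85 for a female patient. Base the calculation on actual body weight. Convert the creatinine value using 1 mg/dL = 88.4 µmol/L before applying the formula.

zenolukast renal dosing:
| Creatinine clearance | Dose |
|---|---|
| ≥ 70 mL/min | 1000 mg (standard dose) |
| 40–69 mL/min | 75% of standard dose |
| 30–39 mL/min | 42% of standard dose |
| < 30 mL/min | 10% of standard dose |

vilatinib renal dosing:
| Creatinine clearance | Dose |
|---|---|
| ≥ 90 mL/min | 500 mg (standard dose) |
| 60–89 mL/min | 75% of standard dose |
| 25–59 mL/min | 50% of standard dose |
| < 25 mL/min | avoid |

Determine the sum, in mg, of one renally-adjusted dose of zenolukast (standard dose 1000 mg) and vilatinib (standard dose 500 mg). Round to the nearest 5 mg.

1125 mg

SCr = 99 / 88.4 = 1.12 mg/dL
CrCl = (140 − 67) × 84.3 / (72 × 1.12) × 0.85 = 6153.9 / 80.64 × 0.85 ≈ 64.9 mL/min
CrCl ≈ 65 mL/min.
zenolukast: 40–69 mL/min → 75% of 1000 mg = 750 mg.
vilatinib: 60–89 mL/min → 75% of 500 mg = 375 mg.
Total = 750 + 375 = 1125 mg.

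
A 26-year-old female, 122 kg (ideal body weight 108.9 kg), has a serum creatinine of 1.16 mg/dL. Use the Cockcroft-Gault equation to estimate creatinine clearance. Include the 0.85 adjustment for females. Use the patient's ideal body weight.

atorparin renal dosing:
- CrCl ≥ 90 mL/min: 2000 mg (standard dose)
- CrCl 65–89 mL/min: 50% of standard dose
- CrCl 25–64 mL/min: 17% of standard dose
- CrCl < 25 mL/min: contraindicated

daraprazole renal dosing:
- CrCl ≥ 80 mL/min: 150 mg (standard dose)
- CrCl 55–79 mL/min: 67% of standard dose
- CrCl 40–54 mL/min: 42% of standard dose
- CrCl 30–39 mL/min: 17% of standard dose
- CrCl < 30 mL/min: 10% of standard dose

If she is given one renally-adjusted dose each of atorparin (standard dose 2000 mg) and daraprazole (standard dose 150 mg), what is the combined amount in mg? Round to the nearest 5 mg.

CrCl = (140 − 26) × 108.9 / (72 × 1.16) × 0.85 = 12414.6 / 83.52 × 0.85 ≈ 126.3 mL/min
CrCl ≈ 126 mL/min.
atorparin: ≥ 90 mL/min → 100% of 2000 mg = 2000 mg.
daraprazole: ≥ 80 mL/min → 100% of 150 mg = 150 mg.
Total = 2000 + 150 = 2150 mg.

2150 mg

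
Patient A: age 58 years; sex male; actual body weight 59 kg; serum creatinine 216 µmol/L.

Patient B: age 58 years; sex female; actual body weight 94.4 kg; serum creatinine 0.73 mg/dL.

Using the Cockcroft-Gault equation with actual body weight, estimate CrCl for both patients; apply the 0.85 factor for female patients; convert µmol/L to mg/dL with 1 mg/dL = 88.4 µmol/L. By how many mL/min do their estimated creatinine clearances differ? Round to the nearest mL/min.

98 mL/min

Patient A: SCr = 216 / 88.4 = 2.443 mg/dL
Patient A: CrCl = (140 − 58) × 59 / (72 × 2.443) = 4838.0 / 175.90 ≈ 27.5 mL/min
Patient B: CrCl = (140 − 58) × 94.4 / (72 × 0.73) × 0.85 = 7740.8 / 52.56 × 0.85 ≈ 125.2 mL/min
|27.5 − 125.2| = 97.7 mL/min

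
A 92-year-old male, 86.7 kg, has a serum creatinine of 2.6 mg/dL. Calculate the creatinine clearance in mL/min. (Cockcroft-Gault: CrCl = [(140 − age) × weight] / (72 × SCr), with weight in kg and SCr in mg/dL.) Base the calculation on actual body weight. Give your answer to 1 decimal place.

CrCl = (140 − 92) × 86.7 / (72 × 2.6) = 4161.6 / 187.20 ≈ 22.2 mL/min

22.2 mL/min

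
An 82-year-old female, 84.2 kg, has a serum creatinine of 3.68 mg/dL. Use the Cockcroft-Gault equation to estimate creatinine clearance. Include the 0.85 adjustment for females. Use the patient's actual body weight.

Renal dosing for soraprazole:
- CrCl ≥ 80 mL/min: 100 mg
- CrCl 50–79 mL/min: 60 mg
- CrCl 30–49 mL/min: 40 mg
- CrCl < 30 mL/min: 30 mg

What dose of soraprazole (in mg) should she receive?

CrCl = (140 − 82) × 84.2 / (72 × 3.68) × 0.85 = 4883.6 / 264.96 × 0.85 ≈ 15.7 mL/min
CrCl ≈ 16 mL/min → bracket < 30 mL/min.
Dose for this bracket: 30 mg.

30 mg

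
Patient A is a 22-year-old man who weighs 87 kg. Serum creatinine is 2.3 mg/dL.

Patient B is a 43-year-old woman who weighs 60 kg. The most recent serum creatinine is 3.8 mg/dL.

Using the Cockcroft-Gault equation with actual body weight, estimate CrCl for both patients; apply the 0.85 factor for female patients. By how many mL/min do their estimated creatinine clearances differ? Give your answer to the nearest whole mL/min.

44 mL/min

Patient A: CrCl = (140 − 22) × 87 / (72 × 2.3) = 10266.0 / 165.60 ≈ 62.0 mL/min
Patient B: CrCl = (140 − 43) × 60 / (72 × 3.8) × 0.85 = 5820.0 / 273.60 × 0.85 ≈ 18.1 mL/min
|62.0 − 18.1| = 43.9 mL/min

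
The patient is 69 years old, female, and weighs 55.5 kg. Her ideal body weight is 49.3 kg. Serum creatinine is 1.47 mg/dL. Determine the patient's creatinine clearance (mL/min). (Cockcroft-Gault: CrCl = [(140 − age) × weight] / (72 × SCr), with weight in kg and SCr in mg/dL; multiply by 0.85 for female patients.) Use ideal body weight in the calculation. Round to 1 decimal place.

28.1 mL/min

CrCl = (140 − 69) × 49.3 / (72 × 1.47) × 0.85 = 3500.3 / 105.84 × 0.85 ≈ 28.1 mL/min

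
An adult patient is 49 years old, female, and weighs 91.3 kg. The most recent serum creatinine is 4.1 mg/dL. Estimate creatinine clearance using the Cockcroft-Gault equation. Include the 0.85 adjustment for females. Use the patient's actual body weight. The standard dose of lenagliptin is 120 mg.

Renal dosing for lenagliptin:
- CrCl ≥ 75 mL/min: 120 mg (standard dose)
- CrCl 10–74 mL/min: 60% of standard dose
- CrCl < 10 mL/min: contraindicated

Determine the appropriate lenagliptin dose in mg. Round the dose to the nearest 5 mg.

70 mg

CrCl = (140 − 49) × 91.3 / (72 × 4.1) × 0.85 = 8308.3 / 295.20 × 0.85 ≈ 23.9 mL/min
CrCl ≈ 24 mL/min → bracket 10–74 mL/min.
60% of 120 mg = 72 mg → 70 mg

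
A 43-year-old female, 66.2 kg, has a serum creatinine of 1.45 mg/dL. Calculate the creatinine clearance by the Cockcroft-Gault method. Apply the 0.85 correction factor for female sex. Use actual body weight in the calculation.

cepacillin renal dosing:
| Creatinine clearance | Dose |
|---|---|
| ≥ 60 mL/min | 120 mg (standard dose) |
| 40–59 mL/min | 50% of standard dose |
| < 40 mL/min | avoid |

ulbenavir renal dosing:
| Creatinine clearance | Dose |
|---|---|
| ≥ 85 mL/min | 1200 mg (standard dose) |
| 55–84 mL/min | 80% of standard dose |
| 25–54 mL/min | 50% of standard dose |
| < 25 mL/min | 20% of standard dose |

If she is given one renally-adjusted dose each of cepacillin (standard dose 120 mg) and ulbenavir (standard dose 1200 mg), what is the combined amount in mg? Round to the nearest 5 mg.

660 mg

CrCl = (140 − 43) × 66.2 / (72 × 1.45) × 0.85 = 6421.4 / 104.40 × 0.85 ≈ 52.3 mL/min
CrCl ≈ 52 mL/min.
cepacillin: 40–59 mL/min → 50% of 120 mg = 60 mg.
ulbenavir: 25–54 mL/min → 50% of 1200 mg = 600 mg.
Total = 60 + 600 = 660 mg.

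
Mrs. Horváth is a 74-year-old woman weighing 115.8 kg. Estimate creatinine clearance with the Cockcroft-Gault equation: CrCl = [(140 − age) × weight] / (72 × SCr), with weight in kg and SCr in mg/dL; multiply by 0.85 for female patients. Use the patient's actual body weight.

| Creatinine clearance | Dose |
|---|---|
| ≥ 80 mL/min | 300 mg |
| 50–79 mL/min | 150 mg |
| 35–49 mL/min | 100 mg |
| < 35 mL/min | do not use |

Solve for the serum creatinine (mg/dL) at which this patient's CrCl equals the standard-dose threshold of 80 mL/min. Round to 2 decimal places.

1.13 mg/dL

Standard dose requires CrCl ≥ 80 mL/min.
Set (140 − 74) × 115.8 × 0.85 / (72 × SCr) = 80
SCr = (140 − 74) × 115.8 × 0.85 / (72 × 80) = 1.128 mg/dL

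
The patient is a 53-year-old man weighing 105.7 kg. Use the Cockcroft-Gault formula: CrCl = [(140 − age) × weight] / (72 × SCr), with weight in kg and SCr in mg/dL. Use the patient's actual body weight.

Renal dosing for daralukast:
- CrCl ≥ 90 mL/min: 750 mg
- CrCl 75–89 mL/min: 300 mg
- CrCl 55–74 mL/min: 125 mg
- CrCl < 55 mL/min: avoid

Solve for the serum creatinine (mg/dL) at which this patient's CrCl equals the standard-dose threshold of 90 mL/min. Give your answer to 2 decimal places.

1.42 mg/dL

Standard dose requires CrCl ≥ 90 mL/min.
Set (140 − 53) × 105.7 / (72 × SCr) = 90
SCr = (140 − 53) × 105.7 / (72 × 90) = 1.419 mg/dL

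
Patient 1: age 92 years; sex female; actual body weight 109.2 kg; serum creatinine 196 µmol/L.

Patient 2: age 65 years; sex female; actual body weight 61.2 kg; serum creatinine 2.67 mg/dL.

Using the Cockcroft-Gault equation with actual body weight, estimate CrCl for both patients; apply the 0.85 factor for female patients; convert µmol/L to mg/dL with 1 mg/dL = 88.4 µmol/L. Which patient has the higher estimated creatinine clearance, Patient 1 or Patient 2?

Patient 1

Patient 1: SCr = 196 / 88.4 = 2.217 mg/dL
Patient 1: CrCl = (140 − 92) × 109.2 / (72 × 2.217) × 0.85 = 5241.6 / 159.62 × 0.85 ≈ 27.9 mL/min
Patient 2: CrCl = (140 − 65) × 61.2 / (72 × 2.67) × 0.85 = 4590.0 / 192.24 × 0.85 ≈ 20.3 mL/min
27.9 vs 20.3 mL/min → Patient 1 is higher.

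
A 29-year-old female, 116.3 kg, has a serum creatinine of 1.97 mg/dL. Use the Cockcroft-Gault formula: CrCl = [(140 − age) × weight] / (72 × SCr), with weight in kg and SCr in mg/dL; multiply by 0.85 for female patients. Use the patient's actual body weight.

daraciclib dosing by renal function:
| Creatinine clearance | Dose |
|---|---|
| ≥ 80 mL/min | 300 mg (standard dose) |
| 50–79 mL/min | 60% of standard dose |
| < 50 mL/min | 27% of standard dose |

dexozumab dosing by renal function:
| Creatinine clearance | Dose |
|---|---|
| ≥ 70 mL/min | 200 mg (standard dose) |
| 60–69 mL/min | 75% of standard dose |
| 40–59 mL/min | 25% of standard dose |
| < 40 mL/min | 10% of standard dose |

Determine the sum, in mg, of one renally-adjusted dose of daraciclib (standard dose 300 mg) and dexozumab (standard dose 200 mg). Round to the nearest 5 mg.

380 mg

CrCl = (140 − 29) × 116.3 / (72 × 1.97) × 0.85 = 12909.3 / 141.84 × 0.85 ≈ 77.4 mL/min
CrCl ≈ 77 mL/min.
daraciclib: 50–79 mL/min → 60% of 300 mg = 180 mg.
dexozumab: ≥ 70 mL/min → 100% of 200 mg = 200 mg.
Total = 180 + 200 = 380 mg.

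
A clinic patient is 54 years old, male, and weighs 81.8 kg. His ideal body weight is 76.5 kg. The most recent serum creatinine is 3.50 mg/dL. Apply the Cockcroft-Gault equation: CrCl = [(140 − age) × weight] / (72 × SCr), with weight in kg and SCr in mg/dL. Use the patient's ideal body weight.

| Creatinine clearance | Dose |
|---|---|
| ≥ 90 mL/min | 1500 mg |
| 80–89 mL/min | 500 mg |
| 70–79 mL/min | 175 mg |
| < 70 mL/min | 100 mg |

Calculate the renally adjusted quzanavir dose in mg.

100 mg

CrCl = (140 − 54) × 76.5 / (72 × 3.5) = 6579.0 / 252.00 ≈ 26.1 mL/min
CrCl ≈ 26 mL/min → bracket < 70 mL/min.
Dose for this bracket: 100 mg.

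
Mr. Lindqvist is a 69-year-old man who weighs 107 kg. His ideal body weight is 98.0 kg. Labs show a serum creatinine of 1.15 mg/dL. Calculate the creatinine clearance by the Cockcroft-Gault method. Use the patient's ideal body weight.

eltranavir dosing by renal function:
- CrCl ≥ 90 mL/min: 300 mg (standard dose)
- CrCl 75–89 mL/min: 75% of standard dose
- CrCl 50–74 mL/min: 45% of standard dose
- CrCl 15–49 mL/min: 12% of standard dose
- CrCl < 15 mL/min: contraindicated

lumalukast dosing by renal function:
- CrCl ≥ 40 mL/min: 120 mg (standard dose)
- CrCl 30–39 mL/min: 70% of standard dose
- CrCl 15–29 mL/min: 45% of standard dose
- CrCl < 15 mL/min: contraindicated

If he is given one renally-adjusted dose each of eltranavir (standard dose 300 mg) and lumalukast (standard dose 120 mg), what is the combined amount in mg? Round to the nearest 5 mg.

345 mg

CrCl = (140 − 69) × 98 / (72 × 1.15) = 6958.0 / 82.80 ≈ 84.0 mL/min
CrCl ≈ 84 mL/min.
eltranavir: 75–89 mL/min → 75% of 300 mg = 225 mg.
lumalukast: ≥ 40 mL/min → 100% of 120 mg = 120 mg.
Total = 225 + 120 = 345 mg.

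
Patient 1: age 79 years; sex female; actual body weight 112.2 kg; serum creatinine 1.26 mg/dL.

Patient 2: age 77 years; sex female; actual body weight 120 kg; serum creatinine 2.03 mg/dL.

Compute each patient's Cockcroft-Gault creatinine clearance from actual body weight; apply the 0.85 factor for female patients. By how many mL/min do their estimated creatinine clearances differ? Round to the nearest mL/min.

Patient 1: CrCl = (140 − 79) × 112.2 / (72 × 1.26) × 0.85 = 6844.2 / 90.72 × 0.85 ≈ 64.1 mL/min
Patient 2: CrCl = (140 − 77) × 120 / (72 × 2.03) × 0.85 = 7560.0 / 146.16 × 0.85 ≈ 44.0 mL/min
|64.1 − 44.0| = 20.1 mL/min

20 mL/min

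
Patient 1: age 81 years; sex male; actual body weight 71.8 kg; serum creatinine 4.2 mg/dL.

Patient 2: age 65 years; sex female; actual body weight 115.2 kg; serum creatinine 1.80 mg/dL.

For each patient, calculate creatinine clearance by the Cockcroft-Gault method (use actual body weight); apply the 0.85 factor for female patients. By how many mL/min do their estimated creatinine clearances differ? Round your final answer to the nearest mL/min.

Patient 1: CrCl = (140 − 81) × 71.8 / (72 × 4.2) = 4236.2 / 302.40 ≈ 14.0 mL/min
Patient 2: CrCl = (140 − 65) × 115.2 / (72 × 1.8) × 0.85 = 8640.0 / 129.60 × 0.85 ≈ 56.7 mL/min
|14.0 − 56.7| = 42.7 mL/min

43 mL/min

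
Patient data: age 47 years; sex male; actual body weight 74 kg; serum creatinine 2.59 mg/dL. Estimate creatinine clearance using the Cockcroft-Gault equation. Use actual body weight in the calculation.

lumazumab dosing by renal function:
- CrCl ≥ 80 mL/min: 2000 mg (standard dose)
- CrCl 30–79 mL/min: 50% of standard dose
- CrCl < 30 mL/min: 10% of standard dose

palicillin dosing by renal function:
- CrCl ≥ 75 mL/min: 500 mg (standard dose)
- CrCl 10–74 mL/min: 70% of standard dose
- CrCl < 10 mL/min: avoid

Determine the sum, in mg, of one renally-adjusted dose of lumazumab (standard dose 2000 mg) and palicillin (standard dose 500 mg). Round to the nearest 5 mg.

CrCl = (140 − 47) × 74 / (72 × 2.59) = 6882.0 / 186.48 ≈ 36.9 mL/min
CrCl ≈ 37 mL/min.
lumazumab: 30–79 mL/min → 50% of 2000 mg = 1000 mg.
palicillin: 10–74 mL/min → 70% of 500 mg = 350 mg.
Total = 1000 + 350 = 1350 mg.

1350 mg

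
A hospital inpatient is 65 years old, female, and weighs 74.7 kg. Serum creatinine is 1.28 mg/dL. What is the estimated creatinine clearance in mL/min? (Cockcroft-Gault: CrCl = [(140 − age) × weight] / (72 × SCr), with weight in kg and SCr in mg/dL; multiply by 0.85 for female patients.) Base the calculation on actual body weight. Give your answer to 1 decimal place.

51.7 mL/min

CrCl = (140 − 65) × 74.7 / (72 × 1.28) × 0.85 = 5602.5 / 92.16 × 0.85 ≈ 51.7 mL/min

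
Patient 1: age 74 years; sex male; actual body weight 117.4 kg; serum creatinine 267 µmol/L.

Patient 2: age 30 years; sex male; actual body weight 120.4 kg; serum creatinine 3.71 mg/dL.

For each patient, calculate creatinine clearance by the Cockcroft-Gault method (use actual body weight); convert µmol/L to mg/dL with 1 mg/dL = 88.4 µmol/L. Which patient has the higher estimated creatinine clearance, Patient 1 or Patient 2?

Patient 2

Patient 1: SCr = 267 / 88.4 = 3.02 mg/dL
Patient 1: CrCl = (140 − 74) × 117.4 / (72 × 3.02) = 7748.4 / 217.44 ≈ 35.6 mL/min
Patient 2: CrCl = (140 − 30) × 120.4 / (72 × 3.71) = 13244.0 / 267.12 ≈ 49.6 mL/min
35.6 vs 49.6 mL/min → Patient 2 is higher.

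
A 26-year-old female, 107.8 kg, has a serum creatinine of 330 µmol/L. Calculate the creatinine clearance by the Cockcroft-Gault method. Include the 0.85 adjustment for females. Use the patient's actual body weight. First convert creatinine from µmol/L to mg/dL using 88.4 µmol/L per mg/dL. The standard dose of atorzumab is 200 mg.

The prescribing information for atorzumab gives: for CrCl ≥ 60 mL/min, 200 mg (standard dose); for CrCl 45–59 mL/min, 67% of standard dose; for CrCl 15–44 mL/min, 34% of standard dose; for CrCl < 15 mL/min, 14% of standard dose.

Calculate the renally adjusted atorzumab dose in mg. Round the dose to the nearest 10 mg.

70 mg

SCr = 330 / 88.4 = 3.733 mg/dL
CrCl = (140 − 26) × 107.8 / (72 × 3.733) × 0.85 = 12289.2 / 268.78 × 0.85 ≈ 38.9 mL/min
CrCl ≈ 39 mL/min → bracket 15–44 mL/min.
34% of 200 mg = 68 mg → 70 mg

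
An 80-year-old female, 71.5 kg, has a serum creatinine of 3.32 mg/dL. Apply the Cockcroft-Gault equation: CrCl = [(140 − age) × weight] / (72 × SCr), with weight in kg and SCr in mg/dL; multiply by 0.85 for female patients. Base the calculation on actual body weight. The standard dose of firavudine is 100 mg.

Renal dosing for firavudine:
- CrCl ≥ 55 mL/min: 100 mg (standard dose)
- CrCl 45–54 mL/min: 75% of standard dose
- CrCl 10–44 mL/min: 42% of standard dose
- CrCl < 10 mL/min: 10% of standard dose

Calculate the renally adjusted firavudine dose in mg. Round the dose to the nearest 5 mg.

40 mg

CrCl = (140 − 80) × 71.5 / (72 × 3.32) × 0.85 = 4290.0 / 239.04 × 0.85 ≈ 15.3 mL/min
CrCl ≈ 15 mL/min → bracket 10–44 mL/min.
42% of 100 mg = 42 mg → 40 mg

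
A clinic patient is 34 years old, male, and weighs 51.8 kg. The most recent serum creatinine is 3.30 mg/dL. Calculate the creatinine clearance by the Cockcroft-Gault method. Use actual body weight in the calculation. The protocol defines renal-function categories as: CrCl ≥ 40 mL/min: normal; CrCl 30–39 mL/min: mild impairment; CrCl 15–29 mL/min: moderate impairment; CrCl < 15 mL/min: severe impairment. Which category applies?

CrCl = (140 − 34) × 51.8 / (72 × 3.3) = 5490.8 / 237.60 ≈ 23.1 mL/min
23 mL/min falls in the 'moderate impairment' range.

moderate impairment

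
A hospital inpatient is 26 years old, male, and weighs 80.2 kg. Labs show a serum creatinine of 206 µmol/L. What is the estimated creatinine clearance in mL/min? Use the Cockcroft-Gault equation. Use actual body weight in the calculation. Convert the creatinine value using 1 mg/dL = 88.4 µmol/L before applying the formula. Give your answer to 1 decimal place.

54.5 mL/min

SCr = 206 / 88.4 = 2.33 mg/dL
CrCl = (140 − 26) × 80.2 / (72 × 2.33) = 9142.8 / 167.76 ≈ 54.5 mL/min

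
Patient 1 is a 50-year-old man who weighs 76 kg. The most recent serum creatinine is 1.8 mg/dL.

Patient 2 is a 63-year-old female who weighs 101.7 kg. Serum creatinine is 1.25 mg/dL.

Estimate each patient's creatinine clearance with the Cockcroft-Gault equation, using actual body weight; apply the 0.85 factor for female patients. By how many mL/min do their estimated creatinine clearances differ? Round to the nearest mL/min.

21 mL/min

Patient 1: CrCl = (140 − 50) × 76 / (72 × 1.8) = 6840.0 / 129.60 ≈ 52.8 mL/min
Patient 2: CrCl = (140 − 63) × 101.7 / (72 × 1.25) × 0.85 = 7830.9 / 90.00 × 0.85 ≈ 74.0 mL/min
|52.8 − 74.0| = 21.2 mL/min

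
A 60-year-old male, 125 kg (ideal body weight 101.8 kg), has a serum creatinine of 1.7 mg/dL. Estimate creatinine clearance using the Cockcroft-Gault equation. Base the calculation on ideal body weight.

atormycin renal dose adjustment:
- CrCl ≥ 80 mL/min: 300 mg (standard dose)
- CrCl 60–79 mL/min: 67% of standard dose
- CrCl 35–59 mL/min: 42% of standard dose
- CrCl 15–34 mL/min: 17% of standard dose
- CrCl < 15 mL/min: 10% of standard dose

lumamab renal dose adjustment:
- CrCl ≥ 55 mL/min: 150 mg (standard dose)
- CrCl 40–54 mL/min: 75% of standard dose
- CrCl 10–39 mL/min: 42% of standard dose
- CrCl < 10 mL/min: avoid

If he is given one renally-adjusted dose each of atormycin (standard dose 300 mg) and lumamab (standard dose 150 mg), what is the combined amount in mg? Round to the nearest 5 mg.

CrCl = (140 − 60) × 101.8 / (72 × 1.7) = 8144.0 / 122.40 ≈ 66.5 mL/min
CrCl ≈ 67 mL/min.
atormycin: 60–79 mL/min → 67% of 300 mg = 201 mg.
lumamab: ≥ 55 mL/min → 100% of 150 mg = 150 mg.
Total = 201 + 150 = 351 mg.

350 mg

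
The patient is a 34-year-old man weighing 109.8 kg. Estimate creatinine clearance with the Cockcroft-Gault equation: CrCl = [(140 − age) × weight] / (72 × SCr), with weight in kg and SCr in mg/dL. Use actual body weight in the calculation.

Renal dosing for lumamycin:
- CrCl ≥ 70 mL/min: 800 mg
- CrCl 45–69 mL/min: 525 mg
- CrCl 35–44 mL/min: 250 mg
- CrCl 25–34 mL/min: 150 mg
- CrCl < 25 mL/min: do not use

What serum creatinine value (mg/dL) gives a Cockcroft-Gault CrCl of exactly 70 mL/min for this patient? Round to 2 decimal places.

2.31 mg/dL

Standard dose requires CrCl ≥ 70 mL/min.
Set (140 − 34) × 109.8 / (72 × SCr) = 70
SCr = (140 − 34) × 109.8 / (72 × 70) = 2.309 mg/dL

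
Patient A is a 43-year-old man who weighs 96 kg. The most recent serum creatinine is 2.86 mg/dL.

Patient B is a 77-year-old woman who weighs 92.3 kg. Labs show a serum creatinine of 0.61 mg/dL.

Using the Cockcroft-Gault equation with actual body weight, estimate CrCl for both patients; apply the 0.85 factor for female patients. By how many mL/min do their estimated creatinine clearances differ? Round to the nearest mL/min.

Patient A: CrCl = (140 − 43) × 96 / (72 × 2.86) = 9312.0 / 205.92 ≈ 45.2 mL/min
Patient B: CrCl = (140 − 77) × 92.3 / (72 × 0.61) × 0.85 = 5814.9 / 43.92 × 0.85 ≈ 112.5 mL/min
|45.2 − 112.5| = 67.3 mL/min

67 mL/min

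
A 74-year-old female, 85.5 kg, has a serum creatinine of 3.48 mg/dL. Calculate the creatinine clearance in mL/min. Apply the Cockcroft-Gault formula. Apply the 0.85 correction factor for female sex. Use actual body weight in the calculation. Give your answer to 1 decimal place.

CrCl = (140 − 74) × 85.5 / (72 × 3.48) × 0.85 = 5643.0 / 250.56 × 0.85 ≈ 19.1 mL/min

19.1 mL/min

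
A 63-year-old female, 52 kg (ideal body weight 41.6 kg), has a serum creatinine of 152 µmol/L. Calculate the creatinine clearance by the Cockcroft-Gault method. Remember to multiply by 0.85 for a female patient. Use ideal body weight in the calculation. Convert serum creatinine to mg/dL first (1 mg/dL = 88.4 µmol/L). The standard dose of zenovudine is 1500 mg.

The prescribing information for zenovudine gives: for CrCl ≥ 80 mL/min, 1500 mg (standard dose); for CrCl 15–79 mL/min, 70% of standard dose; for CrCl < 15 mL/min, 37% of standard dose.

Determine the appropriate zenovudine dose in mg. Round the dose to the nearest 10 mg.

1050 mg

SCr = 152 / 88.4 = 1.719 mg/dL
CrCl = (140 − 63) × 41.6 / (72 × 1.719) × 0.85 = 3203.2 / 123.77 × 0.85 ≈ 22.0 mL/min
CrCl ≈ 22 mL/min → bracket 15–79 mL/min.
70% of 1500 mg = 1050 mg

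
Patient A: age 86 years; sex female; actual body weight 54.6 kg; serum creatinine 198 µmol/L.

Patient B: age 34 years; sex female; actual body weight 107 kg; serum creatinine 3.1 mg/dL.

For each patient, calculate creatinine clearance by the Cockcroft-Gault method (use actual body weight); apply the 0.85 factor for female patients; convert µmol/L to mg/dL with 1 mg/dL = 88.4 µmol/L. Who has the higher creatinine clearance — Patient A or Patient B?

Patient B

Patient A: SCr = 198 / 88.4 = 2.24 mg/dL
Patient A: CrCl = (140 − 86) × 54.6 / (72 × 2.24) × 0.85 = 2948.4 / 161.28 × 0.85 ≈ 15.5 mL/min
Patient B: CrCl = (140 − 34) × 107 / (72 × 3.1) × 0.85 = 11342.0 / 223.20 × 0.85 ≈ 43.2 mL/min
15.5 vs 43.2 mL/min → Patient B is higher.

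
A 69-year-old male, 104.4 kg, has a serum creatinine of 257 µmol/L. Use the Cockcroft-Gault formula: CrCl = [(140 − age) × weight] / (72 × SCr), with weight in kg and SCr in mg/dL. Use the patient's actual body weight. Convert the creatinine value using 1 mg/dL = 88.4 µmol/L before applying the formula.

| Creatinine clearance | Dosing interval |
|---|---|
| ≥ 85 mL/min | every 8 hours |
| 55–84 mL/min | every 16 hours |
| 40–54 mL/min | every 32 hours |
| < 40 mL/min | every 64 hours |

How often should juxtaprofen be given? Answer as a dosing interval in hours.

SCr = 257 / 88.4 = 2.907 mg/dL
CrCl = (140 − 69) × 104.4 / (72 × 2.907) = 7412.4 / 209.30 ≈ 35.4 mL/min
CrCl ≈ 35 mL/min → bracket < 40 mL/min → every 64 hours.

every 64 hours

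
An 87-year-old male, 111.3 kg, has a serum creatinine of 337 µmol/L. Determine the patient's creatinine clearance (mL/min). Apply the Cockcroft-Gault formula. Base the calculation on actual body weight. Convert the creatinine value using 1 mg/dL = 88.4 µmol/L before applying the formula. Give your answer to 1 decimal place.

SCr = 337 / 88.4 = 3.812 mg/dL
CrCl = (140 − 87) × 111.3 / (72 × 3.812) = 5898.9 / 274.46 ≈ 21.5 mL/min

21.5 mL/min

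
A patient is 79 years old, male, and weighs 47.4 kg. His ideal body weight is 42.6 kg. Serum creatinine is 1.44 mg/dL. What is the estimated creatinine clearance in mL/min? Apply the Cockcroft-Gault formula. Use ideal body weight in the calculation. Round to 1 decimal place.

25.1 mL/min

CrCl = (140 − 79) × 42.6 / (72 × 1.44) = 2598.6 / 103.68 ≈ 25.1 mL/min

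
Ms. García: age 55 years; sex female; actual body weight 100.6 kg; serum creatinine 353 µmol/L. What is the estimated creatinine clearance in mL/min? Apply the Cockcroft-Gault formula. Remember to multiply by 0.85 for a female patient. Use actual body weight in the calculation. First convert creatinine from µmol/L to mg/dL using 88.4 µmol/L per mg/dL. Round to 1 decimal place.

25.3 mL/min

SCr = 353 / 88.4 = 3.993 mg/dL
CrCl = (140 − 55) × 100.6 / (72 × 3.993) × 0.85 = 8551.0 / 287.50 × 0.85 ≈ 25.3 mL/min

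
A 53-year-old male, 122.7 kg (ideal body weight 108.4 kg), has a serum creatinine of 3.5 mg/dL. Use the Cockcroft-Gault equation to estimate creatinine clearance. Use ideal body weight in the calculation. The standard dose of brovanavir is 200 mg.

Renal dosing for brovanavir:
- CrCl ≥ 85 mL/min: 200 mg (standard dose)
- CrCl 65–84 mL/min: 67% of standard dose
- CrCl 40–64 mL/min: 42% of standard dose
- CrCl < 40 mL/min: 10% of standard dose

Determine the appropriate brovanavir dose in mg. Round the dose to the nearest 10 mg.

CrCl = (140 − 53) × 108.4 / (72 × 3.5) = 9430.8 / 252.00 ≈ 37.4 mL/min
CrCl ≈ 37 mL/min → bracket < 40 mL/min.
10% of 200 mg = 20 mg

20 mg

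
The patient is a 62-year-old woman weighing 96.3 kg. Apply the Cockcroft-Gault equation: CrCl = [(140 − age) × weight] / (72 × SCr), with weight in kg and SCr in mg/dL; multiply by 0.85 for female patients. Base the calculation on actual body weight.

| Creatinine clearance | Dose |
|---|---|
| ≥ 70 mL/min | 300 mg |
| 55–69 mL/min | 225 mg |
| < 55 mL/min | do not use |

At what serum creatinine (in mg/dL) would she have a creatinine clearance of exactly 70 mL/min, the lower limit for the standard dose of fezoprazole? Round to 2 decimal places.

1.27 mg/dL

Standard dose requires CrCl ≥ 70 mL/min.
Set (140 − 62) × 96.3 × 0.85 / (72 × SCr) = 70
SCr = (140 − 62) × 96.3 × 0.85 / (72 × 70) = 1.267 mg/dL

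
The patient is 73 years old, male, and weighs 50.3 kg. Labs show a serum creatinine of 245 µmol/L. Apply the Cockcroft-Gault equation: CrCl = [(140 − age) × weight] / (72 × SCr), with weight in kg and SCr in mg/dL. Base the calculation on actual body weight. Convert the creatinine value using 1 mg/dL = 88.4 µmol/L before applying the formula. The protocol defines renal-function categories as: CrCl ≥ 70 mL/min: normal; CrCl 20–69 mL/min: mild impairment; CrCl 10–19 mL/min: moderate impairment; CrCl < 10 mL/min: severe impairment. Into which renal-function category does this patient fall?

moderate impairment

SCr = 245 / 88.4 = 2.771 mg/dL
CrCl = (140 − 73) × 50.3 / (72 × 2.771) = 3370.1 / 199.51 ≈ 16.9 mL/min
17 mL/min falls in the 'moderate impairment' range.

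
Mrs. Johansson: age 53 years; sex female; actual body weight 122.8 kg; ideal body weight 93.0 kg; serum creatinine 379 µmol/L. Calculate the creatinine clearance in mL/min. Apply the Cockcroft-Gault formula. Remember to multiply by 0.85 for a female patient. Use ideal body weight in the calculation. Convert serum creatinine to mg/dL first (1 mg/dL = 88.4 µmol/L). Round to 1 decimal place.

SCr = 379 / 88.4 = 4.287 mg/dL
CrCl = (140 − 53) × 93 / (72 × 4.287) × 0.85 = 8091.0 / 308.66 × 0.85 ≈ 22.3 mL/min

22.3 mL/min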